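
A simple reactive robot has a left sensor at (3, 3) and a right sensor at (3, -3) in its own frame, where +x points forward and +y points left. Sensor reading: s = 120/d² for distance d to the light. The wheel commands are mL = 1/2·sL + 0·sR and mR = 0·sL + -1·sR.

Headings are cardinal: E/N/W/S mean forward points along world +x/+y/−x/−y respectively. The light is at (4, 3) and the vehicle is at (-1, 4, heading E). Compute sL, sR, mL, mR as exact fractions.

6 15 3 -15

left sensor world pos  = (2, 7); dL² = 20
right sensor world pos = (2, 1); dR² = 8
sL = 120/20 = 6
sR = 120/8 = 15
mL = 1/2·sL + 0·sR = 3
mR = 0·sL + -1·sR = -15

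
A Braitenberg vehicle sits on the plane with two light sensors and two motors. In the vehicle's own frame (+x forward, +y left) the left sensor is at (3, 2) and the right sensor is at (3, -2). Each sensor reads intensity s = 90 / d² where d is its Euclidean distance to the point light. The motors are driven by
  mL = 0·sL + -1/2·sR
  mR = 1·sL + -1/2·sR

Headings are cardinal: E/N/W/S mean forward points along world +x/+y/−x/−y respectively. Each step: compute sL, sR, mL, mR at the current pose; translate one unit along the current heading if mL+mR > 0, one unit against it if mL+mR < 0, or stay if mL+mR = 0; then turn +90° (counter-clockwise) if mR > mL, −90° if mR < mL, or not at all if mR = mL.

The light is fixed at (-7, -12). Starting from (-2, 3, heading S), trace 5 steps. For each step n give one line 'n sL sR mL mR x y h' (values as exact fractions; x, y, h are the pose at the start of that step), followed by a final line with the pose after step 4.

n=0: pose=(-2,3,S); sL=90/193, sR=10/17; mL=-5/17, mR=565/3281; mL+mR=-400/3281 → advance -1; mR−mL=90/193 → turn +1·90°
n=1: pose=(-2,4,E); sL=45/194, sR=9/26; mL=-9/52, mR=297/5044; mL+mR=-144/1261 → advance -1; mR−mL=45/194 → turn +1·90°
n=2: pose=(-3,4,N); sL=18/73, sR=90/397; mL=-45/397, mR=3861/28981; mL+mR=576/28981 → advance +1; mR−mL=18/73 → turn +1·90°
n=3: pose=(-3,5,W); sL=45/113, sR=45/181; mL=-45/362, mR=11205/40906; mL+mR=3060/20453 → advance +1; mR−mL=45/113 → turn +1·90°
n=4: pose=(-4,5,S); sL=90/221, sR=90/197; mL=-45/197, mR=7785/43537; mL+mR=-2160/43537 → advance -1; mR−mL=90/221 → turn +1·90°

0 90/193 10/17 -5/17 565/3281 -2 3 S
1 45/194 9/26 -9/52 297/5044 -2 4 E
2 18/73 90/397 -45/397 3861/28981 -3 4 N
3 45/113 45/181 -45/362 11205/40906 -3 5 W
4 90/221 90/197 -45/197 7785/43537 -4 5 S
final -4 6 E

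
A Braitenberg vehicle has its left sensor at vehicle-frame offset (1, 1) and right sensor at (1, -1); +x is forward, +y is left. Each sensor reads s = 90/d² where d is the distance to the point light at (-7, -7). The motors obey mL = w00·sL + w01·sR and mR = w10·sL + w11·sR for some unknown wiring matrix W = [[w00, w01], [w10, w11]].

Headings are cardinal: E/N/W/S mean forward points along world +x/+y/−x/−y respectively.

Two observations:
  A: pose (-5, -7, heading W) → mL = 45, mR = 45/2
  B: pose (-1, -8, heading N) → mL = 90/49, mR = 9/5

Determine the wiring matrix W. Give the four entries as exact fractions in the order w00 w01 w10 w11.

obs A: pose=(-5,-7,W) → sL=45, sR=45, mL=45, mR=45/2
obs B: pose=(-1,-8,N) → sL=18/5, sR=90/49, mL=90/49, mR=9/5
sensor matrix S = [[45, 45], [18/5, 90/49]]; det S = -3888/49
solve [mL_A; mL_B] = S·[w00; w01] and [mR_A; mR_B] = S·[w10; w11]:
  w00 = 0, w01 = 1, w10 = 1/2, w11 = 0

0 1 1/2 0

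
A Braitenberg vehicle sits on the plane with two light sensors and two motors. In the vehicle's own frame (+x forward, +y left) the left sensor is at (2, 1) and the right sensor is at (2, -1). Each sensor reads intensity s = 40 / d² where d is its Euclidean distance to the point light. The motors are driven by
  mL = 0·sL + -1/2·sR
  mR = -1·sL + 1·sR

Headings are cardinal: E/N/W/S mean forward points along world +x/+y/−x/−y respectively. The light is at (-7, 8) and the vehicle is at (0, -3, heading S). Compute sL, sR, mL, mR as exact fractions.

left sensor world pos  = (1, -5); dL² = 233
right sensor world pos = (-1, -5); dR² = 205
sL = 40/233 = 40/233
sR = 40/205 = 8/41
mL = 0·sL + -1/2·sR = -4/41
mR = -1·sL + 1·sR = 224/9553

40/233 8/41 -4/41 224/9553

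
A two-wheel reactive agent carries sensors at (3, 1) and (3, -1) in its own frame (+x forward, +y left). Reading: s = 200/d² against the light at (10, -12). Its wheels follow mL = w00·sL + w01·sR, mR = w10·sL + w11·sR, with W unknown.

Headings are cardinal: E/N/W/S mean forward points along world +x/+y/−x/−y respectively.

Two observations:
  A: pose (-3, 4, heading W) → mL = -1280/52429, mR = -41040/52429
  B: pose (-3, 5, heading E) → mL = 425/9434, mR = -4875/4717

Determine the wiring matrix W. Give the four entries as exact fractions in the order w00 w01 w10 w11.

obs A: pose=(-3,4,W) → sL=200/481, sR=40/109, mL=-1280/52429, mR=-41040/52429
obs B: pose=(-3,5,E) → sL=25/53, sR=50/89, mL=425/9434, mR=-4875/4717
sensor matrix S = [[200/481, 40/109], [25/53, 50/89]]; det S = 14961000/247307593
solve [mL_A; mL_B] = S·[w00; w01] and [mR_A; mR_B] = S·[w10; w11]:
  w00 = -1/2, w01 = 1/2, w10 = -1, w11 = -1

-1/2 1/2 -1 -1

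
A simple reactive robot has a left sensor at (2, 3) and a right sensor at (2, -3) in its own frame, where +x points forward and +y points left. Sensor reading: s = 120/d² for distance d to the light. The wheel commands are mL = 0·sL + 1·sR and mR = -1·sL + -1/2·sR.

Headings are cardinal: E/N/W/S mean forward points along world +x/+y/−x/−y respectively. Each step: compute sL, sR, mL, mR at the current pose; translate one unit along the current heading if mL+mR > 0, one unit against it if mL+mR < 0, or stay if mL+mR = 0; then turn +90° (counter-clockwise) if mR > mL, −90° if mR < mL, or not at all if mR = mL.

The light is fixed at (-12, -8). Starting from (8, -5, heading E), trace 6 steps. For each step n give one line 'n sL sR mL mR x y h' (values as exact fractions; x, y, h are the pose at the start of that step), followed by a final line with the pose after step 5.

0 3/13 30/121 30/121 -558/1573 8 -5 E
1 24/97 120/257 120/257 -11988/24929 7 -5 S
2 12/29 60/169 60/169 -2898/4901 7 -4 W
3 24/65 24/113 24/113 -3492/7345 8 -4 N
4 3/13 30/121 30/121 -558/1573 8 -5 E
5 24/97 120/257 120/257 -11988/24929 7 -5 S
final 7 -4 W

n=0: pose=(8,-5,E); sL=3/13, sR=30/121; mL=30/121, mR=-558/1573; mL+mR=-168/1573 → advance -1; mR−mL=-948/1573 → turn -1·90°
n=1: pose=(7,-5,S); sL=24/97, sR=120/257; mL=120/257, mR=-11988/24929; mL+mR=-348/24929 → advance -1; mR−mL=-23628/24929 → turn -1·90°
n=2: pose=(7,-4,W); sL=12/29, sR=60/169; mL=60/169, mR=-2898/4901; mL+mR=-1158/4901 → advance -1; mR−mL=-4638/4901 → turn -1·90°
n=3: pose=(8,-4,N); sL=24/65, sR=24/113; mL=24/113, mR=-3492/7345; mL+mR=-1932/7345 → advance -1; mR−mL=-5052/7345 → turn -1·90°
n=4: pose=(8,-5,E); sL=3/13, sR=30/121; mL=30/121, mR=-558/1573; mL+mR=-168/1573 → advance -1; mR−mL=-948/1573 → turn -1·90°
n=5: pose=(7,-5,S); sL=24/97, sR=120/257; mL=120/257, mR=-11988/24929; mL+mR=-348/24929 → advance -1; mR−mL=-23628/24929 → turn -1·90°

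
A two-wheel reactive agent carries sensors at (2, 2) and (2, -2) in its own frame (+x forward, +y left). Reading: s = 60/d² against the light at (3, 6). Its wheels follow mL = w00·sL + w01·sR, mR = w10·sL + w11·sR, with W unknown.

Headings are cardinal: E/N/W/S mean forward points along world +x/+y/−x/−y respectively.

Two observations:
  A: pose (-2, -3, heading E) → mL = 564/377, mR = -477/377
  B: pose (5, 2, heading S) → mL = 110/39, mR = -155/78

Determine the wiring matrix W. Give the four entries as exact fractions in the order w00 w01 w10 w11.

1 1 -1 -1/2

obs A: pose=(-2,-3,E) → sL=30/29, sR=6/13, mL=564/377, mR=-477/377
obs B: pose=(5,2,S) → sL=15/13, sR=5/3, mL=110/39, mR=-155/78
sensor matrix S = [[30/29, 6/13], [15/13, 5/3]]; det S = 5840/4901
solve [mL_A; mL_B] = S·[w00; w01] and [mR_A; mR_B] = S·[w10; w11]:
  w00 = 1, w01 = 1, w10 = -1, w11 = -1/2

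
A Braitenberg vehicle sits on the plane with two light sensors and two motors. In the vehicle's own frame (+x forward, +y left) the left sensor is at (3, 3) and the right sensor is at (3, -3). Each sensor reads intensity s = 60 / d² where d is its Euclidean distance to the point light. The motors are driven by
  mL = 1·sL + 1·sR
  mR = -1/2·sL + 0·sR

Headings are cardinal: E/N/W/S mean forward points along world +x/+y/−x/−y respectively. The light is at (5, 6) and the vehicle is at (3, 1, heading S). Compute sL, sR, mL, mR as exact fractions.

12/13 60/89 1848/1157 -6/13

left sensor world pos  = (6, -2); dL² = 65
right sensor world pos = (0, -2); dR² = 89
sL = 60/65 = 12/13
sR = 60/89 = 60/89
mL = 1·sL + 1·sR = 1848/1157
mR = -1/2·sL + 0·sR = -6/13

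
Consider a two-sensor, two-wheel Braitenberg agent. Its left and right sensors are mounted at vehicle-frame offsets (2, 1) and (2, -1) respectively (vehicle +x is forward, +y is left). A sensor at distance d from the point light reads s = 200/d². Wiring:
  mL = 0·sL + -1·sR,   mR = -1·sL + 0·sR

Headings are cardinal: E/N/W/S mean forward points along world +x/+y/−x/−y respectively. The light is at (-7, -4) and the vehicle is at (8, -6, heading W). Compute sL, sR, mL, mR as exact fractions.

left sensor world pos  = (6, -7); dL² = 178
right sensor world pos = (6, -5); dR² = 170
sL = 200/178 = 100/89
sR = 200/170 = 20/17
mL = 0·sL + -1·sR = -20/17
mR = -1·sL + 0·sR = -100/89

100/89 20/17 -20/17 -100/89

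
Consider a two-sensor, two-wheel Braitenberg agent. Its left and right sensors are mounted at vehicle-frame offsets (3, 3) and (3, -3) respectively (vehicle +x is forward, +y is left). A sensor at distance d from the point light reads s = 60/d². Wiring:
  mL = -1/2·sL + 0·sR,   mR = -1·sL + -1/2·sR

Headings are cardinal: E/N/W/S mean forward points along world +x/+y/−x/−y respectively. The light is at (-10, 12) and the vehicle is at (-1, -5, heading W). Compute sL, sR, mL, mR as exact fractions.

left sensor world pos  = (-4, -8); dL² = 436
right sensor world pos = (-4, -2); dR² = 232
sL = 60/436 = 15/109
sR = 60/232 = 15/58
mL = -1/2·sL + 0·sR = -15/218
mR = -1·sL + -1/2·sR = -3375/12644

15/109 15/58 -15/218 -3375/12644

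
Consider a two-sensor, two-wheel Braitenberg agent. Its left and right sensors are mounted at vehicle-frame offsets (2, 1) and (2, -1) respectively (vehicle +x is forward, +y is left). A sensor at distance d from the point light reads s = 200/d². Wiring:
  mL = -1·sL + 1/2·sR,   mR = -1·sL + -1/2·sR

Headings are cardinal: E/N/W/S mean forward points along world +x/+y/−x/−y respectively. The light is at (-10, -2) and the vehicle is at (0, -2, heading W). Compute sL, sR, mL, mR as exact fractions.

40/13 40/13 -20/13 -60/13

left sensor world pos  = (-2, -3); dL² = 65
right sensor world pos = (-2, -1); dR² = 65
sL = 200/65 = 40/13
sR = 200/65 = 40/13
mL = -1·sL + 1/2·sR = -20/13
mR = -1·sL + -1/2·sR = -60/13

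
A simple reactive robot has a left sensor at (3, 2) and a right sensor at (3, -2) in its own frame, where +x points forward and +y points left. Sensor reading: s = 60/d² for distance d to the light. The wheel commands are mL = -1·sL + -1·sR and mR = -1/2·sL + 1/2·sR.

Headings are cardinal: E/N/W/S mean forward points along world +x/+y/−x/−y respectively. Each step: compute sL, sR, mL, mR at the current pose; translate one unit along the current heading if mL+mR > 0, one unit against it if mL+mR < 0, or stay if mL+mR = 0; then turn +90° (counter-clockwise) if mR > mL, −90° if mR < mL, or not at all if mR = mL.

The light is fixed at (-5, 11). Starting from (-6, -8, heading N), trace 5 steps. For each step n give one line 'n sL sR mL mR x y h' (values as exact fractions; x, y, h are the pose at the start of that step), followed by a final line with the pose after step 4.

0 12/53 60/257 -6264/13621 48/13621 -6 -8 N
1 3/25 3/17 -126/425 12/425 -6 -9 W
2 60/533 60/533 -120/533 0 -5 -9 S
3 30/149 2/15 -748/2235 -76/2235 -5 -8 E
4 12/53 60/257 -6264/13621 48/13621 -6 -8 N
final -6 -9 W

n=0: pose=(-6,-8,N); sL=12/53, sR=60/257; mL=-6264/13621, mR=48/13621; mL+mR=-6216/13621 → advance -1; mR−mL=6312/13621 → turn +1·90°
n=1: pose=(-6,-9,W); sL=3/25, sR=3/17; mL=-126/425, mR=12/425; mL+mR=-114/425 → advance -1; mR−mL=138/425 → turn +1·90°
n=2: pose=(-5,-9,S); sL=60/533, sR=60/533; mL=-120/533, mR=0; mL+mR=-120/533 → advance -1; mR−mL=120/533 → turn +1·90°
n=3: pose=(-5,-8,E); sL=30/149, sR=2/15; mL=-748/2235, mR=-76/2235; mL+mR=-824/2235 → advance -1; mR−mL=224/745 → turn +1·90°
n=4: pose=(-6,-8,N); sL=12/53, sR=60/257; mL=-6264/13621, mR=48/13621; mL+mR=-6216/13621 → advance -1; mR−mL=6312/13621 → turn +1·90°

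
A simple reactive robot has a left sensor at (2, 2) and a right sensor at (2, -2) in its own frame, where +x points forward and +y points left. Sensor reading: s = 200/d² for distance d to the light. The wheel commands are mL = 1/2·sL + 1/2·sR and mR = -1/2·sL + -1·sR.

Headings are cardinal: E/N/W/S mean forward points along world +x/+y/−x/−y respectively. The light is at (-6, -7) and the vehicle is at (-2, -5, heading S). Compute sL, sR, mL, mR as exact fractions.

left sensor world pos  = (0, -7); dL² = 36
right sensor world pos = (-4, -7); dR² = 4
sL = 200/36 = 50/9
sR = 200/4 = 50
mL = 1/2·sL + 1/2·sR = 250/9
mR = -1/2·sL + -1·sR = -475/9

50/9 50 250/9 -475/9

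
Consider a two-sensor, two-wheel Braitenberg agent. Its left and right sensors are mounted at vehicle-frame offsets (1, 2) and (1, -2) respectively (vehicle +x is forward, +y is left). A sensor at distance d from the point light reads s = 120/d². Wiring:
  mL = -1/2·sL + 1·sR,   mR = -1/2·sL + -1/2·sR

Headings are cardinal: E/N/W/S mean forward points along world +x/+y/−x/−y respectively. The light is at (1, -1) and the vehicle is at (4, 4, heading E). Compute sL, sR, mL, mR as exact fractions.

24/13 24/5 252/65 -216/65

left sensor world pos  = (5, 6); dL² = 65
right sensor world pos = (5, 2); dR² = 25
sL = 120/65 = 24/13
sR = 120/25 = 24/5
mL = -1/2·sL + 1·sR = 252/65
mR = -1/2·sL + -1/2·sR = -216/65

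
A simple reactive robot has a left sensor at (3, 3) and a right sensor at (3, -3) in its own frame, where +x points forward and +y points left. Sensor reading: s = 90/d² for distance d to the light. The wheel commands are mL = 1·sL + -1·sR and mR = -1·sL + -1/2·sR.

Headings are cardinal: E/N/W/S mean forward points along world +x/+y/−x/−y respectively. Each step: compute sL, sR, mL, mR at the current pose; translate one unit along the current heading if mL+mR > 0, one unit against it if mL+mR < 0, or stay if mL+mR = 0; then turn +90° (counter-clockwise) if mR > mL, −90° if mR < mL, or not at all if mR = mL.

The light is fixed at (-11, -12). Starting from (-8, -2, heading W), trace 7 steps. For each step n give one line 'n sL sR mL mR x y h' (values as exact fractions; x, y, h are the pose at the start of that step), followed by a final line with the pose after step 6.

n=0: pose=(-8,-2,W); sL=90/49, sR=90/169; mL=10800/8281, mR=-17415/8281; mL+mR=-135/169 → advance -1; mR−mL=-28215/8281 → turn -1·90°
n=1: pose=(-7,-2,N); sL=9/17, sR=45/109; mL=216/1853, mR=-2727/3706; mL+mR=-135/218 → advance -1; mR−mL=-3159/3706 → turn -1·90°
n=2: pose=(-7,-3,E); sL=90/193, sR=18/17; mL=-1944/3281, mR=-3267/3281; mL+mR=-27/17 → advance -1; mR−mL=-1323/3281 → turn -1·90°
n=3: pose=(-8,-3,S); sL=5/4, sR=5/2; mL=-5/4, mR=-5/2; mL+mR=-15/4 → advance -1; mR−mL=-5/4 → turn -1·90°
n=4: pose=(-8,-2,W); sL=90/49, sR=90/169; mL=10800/8281, mR=-17415/8281; mL+mR=-135/169 → advance -1; mR−mL=-28215/8281 → turn -1·90°
n=5: pose=(-7,-2,N); sL=9/17, sR=45/109; mL=216/1853, mR=-2727/3706; mL+mR=-135/218 → advance -1; mR−mL=-3159/3706 → turn -1·90°
n=6: pose=(-7,-3,E); sL=90/193, sR=18/17; mL=-1944/3281, mR=-3267/3281; mL+mR=-27/17 → advance -1; mR−mL=-1323/3281 → turn -1·90°

0 90/49 90/169 10800/8281 -17415/8281 -8 -2 W
1 9/17 45/109 216/1853 -2727/3706 -7 -2 N
2 90/193 18/17 -1944/3281 -3267/3281 -7 -3 E
3 5/4 5/2 -5/4 -5/2 -8 -3 S
4 90/49 90/169 10800/8281 -17415/8281 -8 -2 W
5 9/17 45/109 216/1853 -2727/3706 -7 -2 N
6 90/193 18/17 -1944/3281 -3267/3281 -7 -3 E
final -8 -3 S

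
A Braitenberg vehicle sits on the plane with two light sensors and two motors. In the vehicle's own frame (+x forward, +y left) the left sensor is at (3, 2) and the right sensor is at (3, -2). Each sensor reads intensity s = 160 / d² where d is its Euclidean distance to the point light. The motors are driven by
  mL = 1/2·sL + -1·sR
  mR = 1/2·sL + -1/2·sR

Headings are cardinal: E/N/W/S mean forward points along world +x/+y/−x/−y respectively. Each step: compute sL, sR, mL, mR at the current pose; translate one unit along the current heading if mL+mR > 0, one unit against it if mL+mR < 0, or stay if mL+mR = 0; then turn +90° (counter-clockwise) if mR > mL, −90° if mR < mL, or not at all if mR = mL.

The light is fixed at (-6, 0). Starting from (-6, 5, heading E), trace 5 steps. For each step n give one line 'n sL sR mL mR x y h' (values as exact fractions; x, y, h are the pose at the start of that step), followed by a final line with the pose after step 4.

0 80/29 80/9 -1960/261 -800/261 -6 5 E
1 160/73 32/13 -1296/949 -128/949 -7 5 N
2 8 40/13 12/13 32/13 -7 4 W
3 160 160/17 1200/17 1280/17 -8 4 S
4 80/13 80 -1000/13 -480/13 -8 3 E
final -9 3 N

n=0: pose=(-6,5,E); sL=80/29, sR=80/9; mL=-1960/261, mR=-800/261; mL+mR=-920/87 → advance -1; mR−mL=40/9 → turn +1·90°
n=1: pose=(-7,5,N); sL=160/73, sR=32/13; mL=-1296/949, mR=-128/949; mL+mR=-1424/949 → advance -1; mR−mL=16/13 → turn +1·90°
n=2: pose=(-7,4,W); sL=8, sR=40/13; mL=12/13, mR=32/13; mL+mR=44/13 → advance +1; mR−mL=20/13 → turn +1·90°
n=3: pose=(-8,4,S); sL=160, sR=160/17; mL=1200/17, mR=1280/17; mL+mR=2480/17 → advance +1; mR−mL=80/17 → turn +1·90°
n=4: pose=(-8,3,E); sL=80/13, sR=80; mL=-1000/13, mR=-480/13; mL+mR=-1480/13 → advance -1; mR−mL=40 → turn +1·90°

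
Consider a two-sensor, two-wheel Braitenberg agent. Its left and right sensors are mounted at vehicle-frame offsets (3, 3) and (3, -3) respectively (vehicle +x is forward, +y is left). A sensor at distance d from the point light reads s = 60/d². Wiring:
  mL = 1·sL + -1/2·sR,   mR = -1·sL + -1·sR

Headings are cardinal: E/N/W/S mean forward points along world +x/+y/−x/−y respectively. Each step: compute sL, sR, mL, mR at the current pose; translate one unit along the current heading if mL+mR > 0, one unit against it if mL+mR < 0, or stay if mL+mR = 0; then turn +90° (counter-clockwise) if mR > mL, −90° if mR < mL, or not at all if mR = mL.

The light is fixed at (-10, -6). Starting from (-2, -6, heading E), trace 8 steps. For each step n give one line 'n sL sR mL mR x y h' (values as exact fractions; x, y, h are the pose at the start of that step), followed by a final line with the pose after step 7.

0 6/13 6/13 3/13 -12/13 -2 -6 E
1 60/109 12/5 -354/545 -1608/545 -3 -6 S
2 3 15/8 33/16 -39/8 -3 -5 W
3 60/41 60/137 6990/5617 -10680/5617 -2 -5 N
4 6/13 6/13 3/13 -12/13 -2 -6 E
5 60/109 12/5 -354/545 -1608/545 -3 -6 S
6 3 15/8 33/16 -39/8 -3 -5 W
7 60/41 60/137 6990/5617 -10680/5617 -2 -5 N
final -2 -6 E

n=0: pose=(-2,-6,E); sL=6/13, sR=6/13; mL=3/13, mR=-12/13; mL+mR=-9/13 → advance -1; mR−mL=-15/13 → turn -1·90°
n=1: pose=(-3,-6,S); sL=60/109, sR=12/5; mL=-354/545, mR=-1608/545; mL+mR=-18/5 → advance -1; mR−mL=-1254/545 → turn -1·90°
n=2: pose=(-3,-5,W); sL=3, sR=15/8; mL=33/16, mR=-39/8; mL+mR=-45/16 → advance -1; mR−mL=-111/16 → turn -1·90°
n=3: pose=(-2,-5,N); sL=60/41, sR=60/137; mL=6990/5617, mR=-10680/5617; mL+mR=-90/137 → advance -1; mR−mL=-17670/5617 → turn -1·90°
n=4: pose=(-2,-6,E); sL=6/13, sR=6/13; mL=3/13, mR=-12/13; mL+mR=-9/13 → advance -1; mR−mL=-15/13 → turn -1·90°
n=5: pose=(-3,-6,S); sL=60/109, sR=12/5; mL=-354/545, mR=-1608/545; mL+mR=-18/5 → advance -1; mR−mL=-1254/545 → turn -1·90°
n=6: pose=(-3,-5,W); sL=3, sR=15/8; mL=33/16, mR=-39/8; mL+mR=-45/16 → advance -1; mR−mL=-111/16 → turn -1·90°
n=7: pose=(-2,-5,N); sL=60/41, sR=60/137; mL=6990/5617, mR=-10680/5617; mL+mR=-90/137 → advance -1; mR−mL=-17670/5617 → turn -1·90°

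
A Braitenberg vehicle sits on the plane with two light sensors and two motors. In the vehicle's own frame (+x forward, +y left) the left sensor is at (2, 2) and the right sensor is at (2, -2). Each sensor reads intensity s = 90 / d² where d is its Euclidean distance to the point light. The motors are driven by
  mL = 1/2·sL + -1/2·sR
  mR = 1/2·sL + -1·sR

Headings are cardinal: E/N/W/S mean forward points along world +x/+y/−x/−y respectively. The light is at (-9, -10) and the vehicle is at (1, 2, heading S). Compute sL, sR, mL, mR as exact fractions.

left sensor world pos  = (3, 0); dL² = 244
right sensor world pos = (-1, 0); dR² = 164
sL = 90/244 = 45/122
sR = 90/164 = 45/82
mL = 1/2·sL + -1/2·sR = -225/2501
mR = 1/2·sL + -1·sR = -3645/10004

45/122 45/82 -225/2501 -3645/10004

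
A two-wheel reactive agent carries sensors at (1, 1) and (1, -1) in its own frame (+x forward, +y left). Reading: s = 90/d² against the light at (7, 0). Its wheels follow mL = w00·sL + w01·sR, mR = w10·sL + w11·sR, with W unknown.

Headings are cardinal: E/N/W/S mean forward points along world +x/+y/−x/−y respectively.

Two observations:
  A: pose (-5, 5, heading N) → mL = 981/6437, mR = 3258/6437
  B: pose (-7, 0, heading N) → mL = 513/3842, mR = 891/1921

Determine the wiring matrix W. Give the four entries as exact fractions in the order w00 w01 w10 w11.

1 -1/2 1/2 1/2

obs A: pose=(-5,5,N) → sL=18/41, sR=90/157, mL=981/6437, mR=3258/6437
obs B: pose=(-7,0,N) → sL=45/113, sR=9/17, mL=513/3842, mR=891/1921
sensor matrix S = [[18/41, 90/157], [45/113, 9/17]]; det S = 51192/12365477
solve [mL_A; mL_B] = S·[w00; w01] and [mR_A; mR_B] = S·[w10; w11]:
  w00 = 1, w01 = -1/2, w10 = 1/2, w11 = 1/2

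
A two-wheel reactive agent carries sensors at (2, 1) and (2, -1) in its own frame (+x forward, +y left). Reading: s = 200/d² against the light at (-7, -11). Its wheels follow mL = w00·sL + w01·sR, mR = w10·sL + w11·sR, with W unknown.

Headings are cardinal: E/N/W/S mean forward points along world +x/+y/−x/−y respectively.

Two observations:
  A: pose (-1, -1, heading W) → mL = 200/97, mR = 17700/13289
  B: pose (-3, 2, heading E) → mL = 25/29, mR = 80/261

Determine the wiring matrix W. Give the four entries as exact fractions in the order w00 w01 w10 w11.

obs A: pose=(-1,-1,W) → sL=200/97, sR=200/137, mL=200/97, mR=17700/13289
obs B: pose=(-3,2,E) → sL=25/29, sR=10/9, mL=25/29, mR=80/261
sensor matrix S = [[200/97, 200/137], [25/29, 10/9]]; det S = 3581000/3468429
solve [mL_A; mL_B] = S·[w00; w01] and [mR_A; mR_B] = S·[w10; w11]:
  w00 = 1, w01 = 0, w10 = 1, w11 = -1/2

1 0 1 -1/2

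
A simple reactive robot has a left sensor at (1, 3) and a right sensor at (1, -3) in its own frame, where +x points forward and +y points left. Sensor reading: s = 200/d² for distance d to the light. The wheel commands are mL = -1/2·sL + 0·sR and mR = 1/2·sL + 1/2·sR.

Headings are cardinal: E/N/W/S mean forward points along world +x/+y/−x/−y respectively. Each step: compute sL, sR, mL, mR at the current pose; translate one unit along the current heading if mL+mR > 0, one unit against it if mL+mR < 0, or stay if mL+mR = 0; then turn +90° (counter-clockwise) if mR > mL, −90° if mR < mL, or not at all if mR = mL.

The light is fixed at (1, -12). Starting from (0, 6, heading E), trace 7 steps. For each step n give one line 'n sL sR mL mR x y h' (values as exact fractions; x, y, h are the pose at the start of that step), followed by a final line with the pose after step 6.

n=0: pose=(0,6,E); sL=200/441, sR=8/9; mL=-100/441, mR=296/441; mL+mR=4/9 → advance +1; mR−mL=44/49 → turn +1·90°
n=1: pose=(1,6,N); sL=20/37, sR=20/37; mL=-10/37, mR=20/37; mL+mR=10/37 → advance +1; mR−mL=30/37 → turn +1·90°
n=2: pose=(1,7,W); sL=200/257, sR=40/97; mL=-100/257, mR=14840/24929; mL+mR=20/97 → advance +1; mR−mL=24540/24929 → turn +1·90°
n=3: pose=(0,7,S); sL=25/41, sR=10/17; mL=-25/82, mR=835/1394; mL+mR=5/17 → advance +1; mR−mL=630/697 → turn +1·90°
n=4: pose=(0,6,E); sL=200/441, sR=8/9; mL=-100/441, mR=296/441; mL+mR=4/9 → advance +1; mR−mL=44/49 → turn +1·90°
n=5: pose=(1,6,N); sL=20/37, sR=20/37; mL=-10/37, mR=20/37; mL+mR=10/37 → advance +1; mR−mL=30/37 → turn +1·90°
n=6: pose=(1,7,W); sL=200/257, sR=40/97; mL=-100/257, mR=14840/24929; mL+mR=20/97 → advance +1; mR−mL=24540/24929 → turn +1·90°

0 200/441 8/9 -100/441 296/441 0 6 E
1 20/37 20/37 -10/37 20/37 1 6 N
2 200/257 40/97 -100/257 14840/24929 1 7 W
3 25/41 10/17 -25/82 835/1394 0 7 S
4 200/441 8/9 -100/441 296/441 0 6 E
5 20/37 20/37 -10/37 20/37 1 6 N
6 200/257 40/97 -100/257 14840/24929 1 7 W
final 0 7 S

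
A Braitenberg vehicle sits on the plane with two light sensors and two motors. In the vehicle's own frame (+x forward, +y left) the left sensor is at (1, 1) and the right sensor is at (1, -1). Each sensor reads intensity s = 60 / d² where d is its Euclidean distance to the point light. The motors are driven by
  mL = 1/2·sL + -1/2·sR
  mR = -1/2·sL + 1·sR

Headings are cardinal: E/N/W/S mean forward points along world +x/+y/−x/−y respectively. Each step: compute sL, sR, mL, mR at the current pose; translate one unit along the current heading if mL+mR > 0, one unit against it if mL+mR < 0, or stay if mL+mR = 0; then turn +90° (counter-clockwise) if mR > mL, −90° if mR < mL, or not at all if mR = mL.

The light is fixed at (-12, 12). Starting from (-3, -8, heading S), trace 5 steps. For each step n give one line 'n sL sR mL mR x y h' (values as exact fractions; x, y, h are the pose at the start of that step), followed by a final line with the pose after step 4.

n=0: pose=(-3,-8,S); sL=60/541, sR=12/101; mL=-216/54641, mR=3462/54641; mL+mR=6/101 → advance +1; mR−mL=3678/54641 → turn +1·90°
n=1: pose=(-3,-9,E); sL=3/25, sR=15/146; mL=63/7300, mR=78/1825; mL+mR=15/292 → advance +1; mR−mL=249/7300 → turn +1·90°
n=2: pose=(-2,-9,N); sL=60/481, sR=60/521; mL=1200/250601, mR=13230/250601; mL+mR=30/521 → advance +1; mR−mL=12030/250601 → turn +1·90°
n=3: pose=(-2,-8,W); sL=10/87, sR=30/221; mL=-200/19227, mR=1505/19227; mL+mR=15/221 → advance +1; mR−mL=1705/19227 → turn +1·90°
n=4: pose=(-3,-8,S); sL=60/541, sR=12/101; mL=-216/54641, mR=3462/54641; mL+mR=6/101 → advance +1; mR−mL=3678/54641 → turn +1·90°

0 60/541 12/101 -216/54641 3462/54641 -3 -8 S
1 3/25 15/146 63/7300 78/1825 -3 -9 E
2 60/481 60/521 1200/250601 13230/250601 -2 -9 N
3 10/87 30/221 -200/19227 1505/19227 -2 -8 W
4 60/541 12/101 -216/54641 3462/54641 -3 -8 S
final -3 -9 E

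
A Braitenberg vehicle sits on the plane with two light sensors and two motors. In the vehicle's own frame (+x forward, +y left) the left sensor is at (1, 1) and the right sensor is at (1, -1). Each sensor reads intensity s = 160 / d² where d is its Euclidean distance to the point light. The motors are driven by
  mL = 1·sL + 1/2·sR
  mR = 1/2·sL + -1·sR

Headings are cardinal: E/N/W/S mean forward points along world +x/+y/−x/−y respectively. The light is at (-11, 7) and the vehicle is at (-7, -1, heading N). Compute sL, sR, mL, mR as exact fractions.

left sensor world pos  = (-8, 0); dL² = 58
right sensor world pos = (-6, 0); dR² = 74
sL = 160/58 = 80/29
sR = 160/74 = 80/37
mL = 1·sL + 1/2·sR = 4120/1073
mR = 1/2·sL + -1·sR = -840/1073

80/29 80/37 4120/1073 -840/1073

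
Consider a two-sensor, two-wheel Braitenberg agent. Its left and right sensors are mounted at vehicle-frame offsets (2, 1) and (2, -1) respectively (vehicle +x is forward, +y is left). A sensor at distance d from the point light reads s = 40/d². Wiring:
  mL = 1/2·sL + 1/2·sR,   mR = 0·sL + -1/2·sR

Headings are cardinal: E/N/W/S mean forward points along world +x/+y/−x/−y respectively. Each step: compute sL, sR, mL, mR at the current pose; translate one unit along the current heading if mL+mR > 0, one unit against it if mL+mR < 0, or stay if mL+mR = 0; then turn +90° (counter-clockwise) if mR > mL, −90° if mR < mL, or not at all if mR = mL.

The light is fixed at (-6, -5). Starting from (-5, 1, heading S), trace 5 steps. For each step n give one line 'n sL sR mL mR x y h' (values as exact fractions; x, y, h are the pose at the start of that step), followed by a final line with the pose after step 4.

n=0: pose=(-5,1,S); sL=2, sR=5/2; mL=9/4, mR=-5/4; mL+mR=1 → advance +1; mR−mL=-7/2 → turn -1·90°
n=1: pose=(-5,0,W); sL=40/17, sR=40/37; mL=1080/629, mR=-20/37; mL+mR=20/17 → advance +1; mR−mL=-1420/629 → turn -1·90°
n=2: pose=(-6,0,N); sL=4/5, sR=4/5; mL=4/5, mR=-2/5; mL+mR=2/5 → advance +1; mR−mL=-6/5 → turn -1·90°
n=3: pose=(-6,1,E); sL=40/53, sR=40/29; mL=1640/1537, mR=-20/29; mL+mR=20/53 → advance +1; mR−mL=-2700/1537 → turn -1·90°
n=4: pose=(-5,1,S); sL=2, sR=5/2; mL=9/4, mR=-5/4; mL+mR=1 → advance +1; mR−mL=-7/2 → turn -1·90°

0 2 5/2 9/4 -5/4 -5 1 S
1 40/17 40/37 1080/629 -20/37 -5 0 W
2 4/5 4/5 4/5 -2/5 -6 0 N
3 40/53 40/29 1640/1537 -20/29 -6 1 E
4 2 5/2 9/4 -5/4 -5 1 S
final -5 0 W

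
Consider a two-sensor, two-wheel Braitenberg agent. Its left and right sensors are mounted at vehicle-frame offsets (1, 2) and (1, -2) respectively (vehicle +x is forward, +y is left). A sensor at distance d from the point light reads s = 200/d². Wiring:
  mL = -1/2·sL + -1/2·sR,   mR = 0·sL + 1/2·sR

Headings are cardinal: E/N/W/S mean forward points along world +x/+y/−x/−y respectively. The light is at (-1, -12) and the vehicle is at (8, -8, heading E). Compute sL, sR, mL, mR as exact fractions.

left sensor world pos  = (9, -6); dL² = 136
right sensor world pos = (9, -10); dR² = 104
sL = 200/136 = 25/17
sR = 200/104 = 25/13
mL = -1/2·sL + -1/2·sR = -375/221
mR = 0·sL + 1/2·sR = 25/26

25/17 25/13 -375/221 25/26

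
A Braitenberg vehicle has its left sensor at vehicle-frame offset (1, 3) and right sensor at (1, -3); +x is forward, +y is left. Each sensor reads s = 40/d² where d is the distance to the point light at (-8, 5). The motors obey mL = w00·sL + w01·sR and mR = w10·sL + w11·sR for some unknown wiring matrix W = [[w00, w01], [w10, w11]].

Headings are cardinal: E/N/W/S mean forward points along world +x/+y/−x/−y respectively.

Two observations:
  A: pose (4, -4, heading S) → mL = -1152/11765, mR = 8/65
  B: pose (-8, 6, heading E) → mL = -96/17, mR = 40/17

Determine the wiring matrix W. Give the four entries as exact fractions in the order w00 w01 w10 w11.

1 -1 1 0

obs A: pose=(4,-4,S) → sL=8/65, sR=40/181, mL=-1152/11765, mR=8/65
obs B: pose=(-8,6,E) → sL=40/17, sR=8, mL=-96/17, mR=40/17
sensor matrix S = [[8/65, 40/181], [40/17, 8]]; det S = 92928/200005
solve [mL_A; mL_B] = S·[w00; w01] and [mR_A; mR_B] = S·[w10; w11]:
  w00 = 1, w01 = -1, w10 = 1, w11 = 0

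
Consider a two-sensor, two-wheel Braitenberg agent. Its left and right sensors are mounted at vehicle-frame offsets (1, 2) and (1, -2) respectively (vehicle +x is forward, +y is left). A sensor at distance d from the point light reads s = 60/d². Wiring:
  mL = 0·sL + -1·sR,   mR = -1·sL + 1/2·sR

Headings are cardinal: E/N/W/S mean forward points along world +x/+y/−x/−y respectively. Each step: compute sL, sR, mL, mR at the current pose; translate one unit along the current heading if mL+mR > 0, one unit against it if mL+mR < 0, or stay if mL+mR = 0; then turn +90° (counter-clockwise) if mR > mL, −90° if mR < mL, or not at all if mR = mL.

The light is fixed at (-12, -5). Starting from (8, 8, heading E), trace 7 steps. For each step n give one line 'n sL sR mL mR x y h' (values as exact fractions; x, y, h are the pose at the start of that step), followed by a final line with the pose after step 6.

0 10/111 30/281 -30/281 -1145/31191 8 8 E
1 12/97 60/637 -60/637 -4734/61789 7 8 N
2 15/106 3/26 -3/26 -231/2756 7 7 W
3 12/121 12/89 -12/89 -342/10769 8 7 S
4 10/111 30/281 -30/281 -1145/31191 8 8 E
5 12/97 60/637 -60/637 -4734/61789 7 8 N
6 15/106 3/26 -3/26 -231/2756 7 7 W
final 8 7 S

n=0: pose=(8,8,E); sL=10/111, sR=30/281; mL=-30/281, mR=-1145/31191; mL+mR=-4475/31191 → advance -1; mR−mL=2185/31191 → turn +1·90°
n=1: pose=(7,8,N); sL=12/97, sR=60/637; mL=-60/637, mR=-4734/61789; mL+mR=-10554/61789 → advance -1; mR−mL=1086/61789 → turn +1·90°
n=2: pose=(7,7,W); sL=15/106, sR=3/26; mL=-3/26, mR=-231/2756; mL+mR=-549/2756 → advance -1; mR−mL=87/2756 → turn +1·90°
n=3: pose=(8,7,S); sL=12/121, sR=12/89; mL=-12/89, mR=-342/10769; mL+mR=-1794/10769 → advance -1; mR−mL=1110/10769 → turn +1·90°
n=4: pose=(8,8,E); sL=10/111, sR=30/281; mL=-30/281, mR=-1145/31191; mL+mR=-4475/31191 → advance -1; mR−mL=2185/31191 → turn +1·90°
n=5: pose=(7,8,N); sL=12/97, sR=60/637; mL=-60/637, mR=-4734/61789; mL+mR=-10554/61789 → advance -1; mR−mL=1086/61789 → turn +1·90°
n=6: pose=(7,7,W); sL=15/106, sR=3/26; mL=-3/26, mR=-231/2756; mL+mR=-549/2756 → advance -1; mR−mL=87/2756 → turn +1·90°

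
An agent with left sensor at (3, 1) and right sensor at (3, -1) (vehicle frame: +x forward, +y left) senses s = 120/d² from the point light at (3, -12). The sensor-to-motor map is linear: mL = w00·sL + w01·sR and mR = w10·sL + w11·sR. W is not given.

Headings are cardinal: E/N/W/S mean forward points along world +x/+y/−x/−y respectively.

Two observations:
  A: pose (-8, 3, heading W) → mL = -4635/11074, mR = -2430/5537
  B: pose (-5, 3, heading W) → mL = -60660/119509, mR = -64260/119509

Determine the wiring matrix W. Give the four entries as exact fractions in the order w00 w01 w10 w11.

obs A: pose=(-8,3,W) → sL=15/49, sR=30/113, mL=-4635/11074, mR=-2430/5537
obs B: pose=(-5,3,W) → sL=120/317, sR=120/377, mL=-60660/119509, mR=-64260/119509
sensor matrix S = [[15/49, 30/113], [120/317, 120/377]]; det S = -2025000/661721333
solve [mL_A; mL_B] = S·[w00; w01] and [mR_A; mR_B] = S·[w10; w11]:
  w00 = -1/2, w01 = -1, w10 = -1, w11 = -1/2

-1/2 -1 -1 -1/2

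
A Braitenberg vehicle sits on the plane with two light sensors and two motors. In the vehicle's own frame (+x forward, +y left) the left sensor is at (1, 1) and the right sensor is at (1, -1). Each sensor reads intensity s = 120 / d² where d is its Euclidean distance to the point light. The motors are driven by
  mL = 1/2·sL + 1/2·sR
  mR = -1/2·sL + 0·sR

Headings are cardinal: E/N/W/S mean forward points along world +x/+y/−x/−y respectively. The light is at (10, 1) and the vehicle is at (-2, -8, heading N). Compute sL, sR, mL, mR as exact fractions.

120/233 24/37 5016/8621 -60/233

left sensor world pos  = (-3, -7); dL² = 233
right sensor world pos = (-1, -7); dR² = 185
sL = 120/233 = 120/233
sR = 120/185 = 24/37
mL = 1/2·sL + 1/2·sR = 5016/8621
mR = -1/2·sL + 0·sR = -60/233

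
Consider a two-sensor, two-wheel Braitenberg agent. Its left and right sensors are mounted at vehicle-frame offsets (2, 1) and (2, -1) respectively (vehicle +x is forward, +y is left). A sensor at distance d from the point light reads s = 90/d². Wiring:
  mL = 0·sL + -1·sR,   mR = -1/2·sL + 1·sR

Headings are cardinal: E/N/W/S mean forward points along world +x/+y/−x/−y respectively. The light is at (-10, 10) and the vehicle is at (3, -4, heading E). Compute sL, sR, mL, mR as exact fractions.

left sensor world pos  = (5, -3); dL² = 394
right sensor world pos = (5, -5); dR² = 450
sL = 90/394 = 45/197
sR = 90/450 = 1/5
mL = 0·sL + -1·sR = -1/5
mR = -1/2·sL + 1·sR = 169/1970

45/197 1/5 -1/5 169/1970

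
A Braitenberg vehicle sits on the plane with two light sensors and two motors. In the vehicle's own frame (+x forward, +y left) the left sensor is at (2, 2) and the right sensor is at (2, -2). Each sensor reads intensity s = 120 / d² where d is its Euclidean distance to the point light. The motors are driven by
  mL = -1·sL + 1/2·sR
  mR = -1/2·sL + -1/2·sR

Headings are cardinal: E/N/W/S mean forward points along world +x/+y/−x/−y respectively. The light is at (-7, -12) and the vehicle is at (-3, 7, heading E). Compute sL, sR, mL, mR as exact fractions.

left sensor world pos  = (-1, 9); dL² = 477
right sensor world pos = (-1, 5); dR² = 325
sL = 120/477 = 40/159
sR = 120/325 = 24/65
mL = -1·sL + 1/2·sR = -692/10335
mR = -1/2·sL + -1/2·sR = -3208/10335

40/159 24/65 -692/10335 -3208/10335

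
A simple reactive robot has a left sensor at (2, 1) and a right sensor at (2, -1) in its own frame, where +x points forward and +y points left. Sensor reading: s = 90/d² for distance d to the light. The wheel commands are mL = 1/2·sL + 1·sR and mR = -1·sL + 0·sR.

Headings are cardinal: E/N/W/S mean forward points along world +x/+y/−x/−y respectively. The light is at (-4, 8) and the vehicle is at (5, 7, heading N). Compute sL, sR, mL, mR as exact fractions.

left sensor world pos  = (4, 9); dL² = 65
right sensor world pos = (6, 9); dR² = 101
sL = 90/65 = 18/13
sR = 90/101 = 90/101
mL = 1/2·sL + 1·sR = 2079/1313
mR = -1·sL + 0·sR = -18/13

18/13 90/101 2079/1313 -18/13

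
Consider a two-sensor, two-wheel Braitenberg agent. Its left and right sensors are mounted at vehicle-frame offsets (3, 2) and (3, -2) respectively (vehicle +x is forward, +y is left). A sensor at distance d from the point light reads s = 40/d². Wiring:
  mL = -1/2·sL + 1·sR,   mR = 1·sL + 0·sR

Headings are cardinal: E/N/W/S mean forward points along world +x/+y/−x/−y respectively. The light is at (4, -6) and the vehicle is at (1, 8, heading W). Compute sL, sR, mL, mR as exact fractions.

left sensor world pos  = (-2, 6); dL² = 180
right sensor world pos = (-2, 10); dR² = 292
sL = 40/180 = 2/9
sR = 40/292 = 10/73
mL = -1/2·sL + 1·sR = 17/657
mR = 1·sL + 0·sR = 2/9

2/9 10/73 17/657 2/9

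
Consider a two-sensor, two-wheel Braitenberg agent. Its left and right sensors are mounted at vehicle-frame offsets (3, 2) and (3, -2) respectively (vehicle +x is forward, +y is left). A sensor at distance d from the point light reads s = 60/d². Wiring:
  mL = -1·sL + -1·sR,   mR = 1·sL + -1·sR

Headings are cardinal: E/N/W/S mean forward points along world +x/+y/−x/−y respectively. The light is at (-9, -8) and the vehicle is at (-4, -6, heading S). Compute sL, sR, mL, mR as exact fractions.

6/5 6 -36/5 -24/5

left sensor world pos  = (-2, -9); dL² = 50
right sensor world pos = (-6, -9); dR² = 10
sL = 60/50 = 6/5
sR = 60/10 = 6
mL = -1·sL + -1·sR = -36/5
mR = 1·sL + -1·sR = -24/5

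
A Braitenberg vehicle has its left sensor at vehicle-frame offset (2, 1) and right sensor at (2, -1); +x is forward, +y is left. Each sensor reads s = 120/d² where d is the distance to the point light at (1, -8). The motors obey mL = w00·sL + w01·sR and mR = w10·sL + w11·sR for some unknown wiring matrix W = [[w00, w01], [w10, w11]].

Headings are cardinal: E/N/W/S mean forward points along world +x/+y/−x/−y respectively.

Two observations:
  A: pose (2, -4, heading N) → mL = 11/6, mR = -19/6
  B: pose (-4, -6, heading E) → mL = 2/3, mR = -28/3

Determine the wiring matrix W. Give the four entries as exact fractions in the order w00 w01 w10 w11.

1 -1/2 -1/2 -1/2

obs A: pose=(2,-4,N) → sL=10/3, sR=3, mL=11/6, mR=-19/6
obs B: pose=(-4,-6,E) → sL=20/3, sR=12, mL=2/3, mR=-28/3
sensor matrix S = [[10/3, 3], [20/3, 12]]; det S = 20
solve [mL_A; mL_B] = S·[w00; w01] and [mR_A; mR_B] = S·[w10; w11]:
  w00 = 1, w01 = -1/2, w10 = -1/2, w11 = -1/2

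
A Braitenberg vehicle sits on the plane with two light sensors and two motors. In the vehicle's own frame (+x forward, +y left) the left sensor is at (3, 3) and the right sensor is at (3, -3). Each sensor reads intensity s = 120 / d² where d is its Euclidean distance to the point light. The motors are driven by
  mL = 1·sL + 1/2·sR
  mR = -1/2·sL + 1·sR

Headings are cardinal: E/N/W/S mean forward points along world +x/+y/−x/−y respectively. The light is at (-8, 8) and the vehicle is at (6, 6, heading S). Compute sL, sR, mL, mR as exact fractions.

left sensor world pos  = (9, 3); dL² = 314
right sensor world pos = (3, 3); dR² = 146
sL = 120/314 = 60/157
sR = 120/146 = 60/73
mL = 1·sL + 1/2·sR = 9090/11461
mR = -1/2·sL + 1·sR = 7230/11461

60/157 60/73 9090/11461 7230/11461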